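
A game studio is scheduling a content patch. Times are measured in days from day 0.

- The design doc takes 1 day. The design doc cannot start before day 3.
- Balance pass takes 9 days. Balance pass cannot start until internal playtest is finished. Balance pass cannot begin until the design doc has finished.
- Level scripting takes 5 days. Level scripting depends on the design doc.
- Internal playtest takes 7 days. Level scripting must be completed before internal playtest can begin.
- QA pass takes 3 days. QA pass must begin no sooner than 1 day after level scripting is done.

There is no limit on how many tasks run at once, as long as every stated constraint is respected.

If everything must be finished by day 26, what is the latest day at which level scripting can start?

5

Balance pass must finish by day 26; it takes 9 days, so it must start by 26 − 9 = day 17.
Internal playtest has to be done before balance pass (must start by day 17). That means finishing by day 17, i.e. starting by 17 − 7 = day 10.
QA pass has no dependents, so it just needs to finish by day 26. Starting by 26 − 3 = day 23 achieves that.
Level scripting has several dependents: internal playtest (must start by day 10); QA pass (must start by day 23, minus 1-day gap → day 22). The earliest of those limits is day 10, so level scripting must start by 10 − 5 = day 5.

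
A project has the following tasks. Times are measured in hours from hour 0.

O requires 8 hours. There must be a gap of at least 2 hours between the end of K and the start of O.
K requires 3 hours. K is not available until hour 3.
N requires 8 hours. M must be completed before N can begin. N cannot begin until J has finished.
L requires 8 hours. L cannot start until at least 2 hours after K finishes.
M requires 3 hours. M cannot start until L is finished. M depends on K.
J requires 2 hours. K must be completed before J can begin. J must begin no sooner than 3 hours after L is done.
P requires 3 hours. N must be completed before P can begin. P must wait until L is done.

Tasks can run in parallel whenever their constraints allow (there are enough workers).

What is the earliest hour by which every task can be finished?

After its own release at hour 3, K can start at hour 3 and finishes at hour 6.
O waits on K (finishes hour 6, plus 2-hour gap → hour 8), so it starts at hour 8 and finishes at 8 + 8 = hour 16.
L waits on K (finishes hour 6, plus 2-hour gap → hour 8), so it starts at hour 8 and finishes at 8 + 8 = hour 16.
M needs all of L (finishes hour 16); K (finishes hour 6). That puts its earliest start at hour 16; it finishes at 16 + 3 = hour 19.
J cannot start until K (finishes hour 6); L (finishes hour 16, plus 3-hour gap → hour 19). The controlling bound is hour 19, so J finishes at 19 + 2 = hour 21.
N cannot start until M (finishes hour 19); J (finishes hour 21). The controlling bound is hour 21, so N finishes at 21 + 8 = hour 29.
P needs all of N (finishes hour 29); L (finishes hour 16). That puts its earliest start at hour 29; it finishes at 29 + 3 = hour 32.
All tasks are finished once the last one completes. Finish times: J at 21, K at 6, L at 16, M at 19, N at 29, O at 16, P at 32. The latest is hour 32.

32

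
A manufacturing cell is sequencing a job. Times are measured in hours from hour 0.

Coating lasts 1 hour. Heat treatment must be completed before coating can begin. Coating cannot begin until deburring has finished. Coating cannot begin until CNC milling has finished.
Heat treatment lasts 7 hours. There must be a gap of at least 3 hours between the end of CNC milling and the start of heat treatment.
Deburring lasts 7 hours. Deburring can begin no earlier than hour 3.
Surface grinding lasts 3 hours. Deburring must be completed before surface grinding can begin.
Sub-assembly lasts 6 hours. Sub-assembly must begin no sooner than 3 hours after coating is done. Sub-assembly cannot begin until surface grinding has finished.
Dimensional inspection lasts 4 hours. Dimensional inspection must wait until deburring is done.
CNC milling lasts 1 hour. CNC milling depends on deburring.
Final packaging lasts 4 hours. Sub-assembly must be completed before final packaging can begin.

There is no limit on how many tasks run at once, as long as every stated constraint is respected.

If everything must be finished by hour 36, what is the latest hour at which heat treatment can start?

Final packaging has no dependents, so it just needs to finish by hour 36. Starting by 36 − 4 = hour 32 achieves that.
Sub-assembly has to be done before final packaging (must start by hour 32). That means finishing by hour 32, i.e. starting by 32 − 6 = hour 26.
Coating must finish before sub-assembly (must start by hour 26, minus 3-hour gap → hour 23). With a 1-hour duration, coating must start by 23 − 1 = hour 22.
Heat treatment must finish before coating (must start by hour 22). With a 7-hour duration, heat treatment must start by 22 − 7 = hour 15.

15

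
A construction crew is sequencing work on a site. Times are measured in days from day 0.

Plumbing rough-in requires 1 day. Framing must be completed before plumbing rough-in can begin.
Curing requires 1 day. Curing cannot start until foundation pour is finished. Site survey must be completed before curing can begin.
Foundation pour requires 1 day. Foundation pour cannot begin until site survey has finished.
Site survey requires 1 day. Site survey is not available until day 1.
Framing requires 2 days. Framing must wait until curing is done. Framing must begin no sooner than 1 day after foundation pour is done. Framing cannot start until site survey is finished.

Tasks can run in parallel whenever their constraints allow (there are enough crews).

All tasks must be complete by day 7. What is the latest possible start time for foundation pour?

To finish by day 7, plumbing rough-in (duration 1) must start no later than day 6.
Framing must finish before plumbing rough-in (must start by day 6). With a 2-day duration, framing must start by 6 − 2 = day 4.
Since framing (must start by day 4) depends on it, curing must finish by day 4. Backing off its 1-day duration gives a latest start of day 3.
For foundation pour: curing (must start by day 3); framing (must start by day 4, minus 1-day gap → day 3). The most restrictive is day 3; with a 1-day duration, foundation pour must start by day 2.

2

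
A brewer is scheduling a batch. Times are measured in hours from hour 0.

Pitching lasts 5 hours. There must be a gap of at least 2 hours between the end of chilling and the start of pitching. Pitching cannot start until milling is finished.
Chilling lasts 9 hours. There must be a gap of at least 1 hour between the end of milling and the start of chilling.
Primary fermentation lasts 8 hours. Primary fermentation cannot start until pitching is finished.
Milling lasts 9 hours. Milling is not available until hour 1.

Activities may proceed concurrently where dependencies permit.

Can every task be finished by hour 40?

Yes

After its own release at hour 1, milling can start at hour 1 and finishes at hour 10.
Chilling cannot begin until milling (finishes hour 10, plus 1-hour gap → hour 11). It runs from hour 11 to 11 + 9 = hour 20.
Pitching has to wait for chilling (finishes hour 20, plus 2-hour gap → hour 22); milling (finishes hour 10). The latest of these is hour 22, so pitching runs hour 22 to 22 + 5 = hour 27.
Primary fermentation waits on pitching (finishes hour 27), so it starts at hour 27 and finishes at 27 + 8 = hour 35.
Every task is finished by hour 35, which is no later than the deadline of 40, so the schedule is feasible.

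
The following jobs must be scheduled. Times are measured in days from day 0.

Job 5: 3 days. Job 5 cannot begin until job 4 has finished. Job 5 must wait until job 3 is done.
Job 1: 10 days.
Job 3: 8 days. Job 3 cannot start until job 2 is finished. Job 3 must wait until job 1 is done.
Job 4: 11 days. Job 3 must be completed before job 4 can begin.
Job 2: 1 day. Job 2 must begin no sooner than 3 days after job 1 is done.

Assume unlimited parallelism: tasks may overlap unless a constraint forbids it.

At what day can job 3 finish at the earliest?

22

Nothing blocks job 1, so it runs from day 0 to day 10.
Job 2 cannot begin until job 1 (finishes day 10, plus 3-day gap → day 13). It runs from day 13 to 13 + 1 = day 14.
For job 3: job 2 (finishes day 14); job 1 (finishes day 10). Taking the maximum gives a start of day 14, and it finishes at 14 + 8 = day 22.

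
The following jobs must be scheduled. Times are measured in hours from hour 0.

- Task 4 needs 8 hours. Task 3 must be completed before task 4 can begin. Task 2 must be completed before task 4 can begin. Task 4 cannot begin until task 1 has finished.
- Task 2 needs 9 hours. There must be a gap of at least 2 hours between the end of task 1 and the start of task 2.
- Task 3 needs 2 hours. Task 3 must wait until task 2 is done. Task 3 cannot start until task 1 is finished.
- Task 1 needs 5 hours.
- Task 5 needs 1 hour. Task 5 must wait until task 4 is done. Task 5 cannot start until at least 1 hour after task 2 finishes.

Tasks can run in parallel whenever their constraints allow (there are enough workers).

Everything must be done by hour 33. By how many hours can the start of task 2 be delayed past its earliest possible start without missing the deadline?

6

Nothing blocks task 1, so it runs from hour 0 to hour 5.
After task 1 (finishes hour 5, plus 2-hour gap → hour 7), task 2 can start at hour 7 and finishes at hour 16.

Working backward from the deadline:
Nothing follows task 5; the deadline of hour 33 is its only limit. It must start by 33 − 1 = hour 32.
Since task 5 (must start by hour 32) depends on it, task 4 must finish by hour 32. Backing off its 8-hour duration gives a latest start of hour 24.
Since task 4 (must start by hour 24) depends on it, task 3 must finish by hour 24. Backing off its 2-hour duration gives a latest start of hour 22.
Task 2 feeds task 3 (must start by hour 22); task 4 (must start by hour 24); task 5 (must start by hour 32, minus 1-hour gap → hour 31). Taking the minimum, task 2 must finish by hour 22 and start by 22 − 9 = hour 13.
So task 2 can start as early as hour 7 and as late as hour 13, giving 13 − 7 = 6 hours of slack.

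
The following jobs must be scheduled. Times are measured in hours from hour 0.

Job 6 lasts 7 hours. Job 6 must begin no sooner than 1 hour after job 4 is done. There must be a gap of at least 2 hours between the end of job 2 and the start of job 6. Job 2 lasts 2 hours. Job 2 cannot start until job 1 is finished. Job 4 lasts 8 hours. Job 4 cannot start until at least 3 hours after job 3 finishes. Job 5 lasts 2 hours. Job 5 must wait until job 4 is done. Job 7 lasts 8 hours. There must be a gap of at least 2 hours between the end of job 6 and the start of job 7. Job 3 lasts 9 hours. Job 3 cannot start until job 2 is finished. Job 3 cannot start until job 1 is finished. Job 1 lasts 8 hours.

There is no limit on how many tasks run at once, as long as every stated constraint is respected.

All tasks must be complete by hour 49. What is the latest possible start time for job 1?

Job 5 must finish by hour 49; it takes 2 hours, so it must start by 49 − 2 = hour 47.
Job 7 has no dependents, so it just needs to finish by hour 49. Starting by 49 − 8 = hour 41 achieves that.
Job 6 has to be done before job 7 (must start by hour 41, minus 2-hour gap → hour 39). That means finishing by hour 39, i.e. starting by 39 − 7 = hour 32.
For job 4: job 5 (must start by hour 47); job 6 (must start by hour 32, minus 1-hour gap → hour 31). The most restrictive is hour 31; with an 8-hour duration, job 4 must start by hour 23.
Since job 4 (must start by hour 23, minus 3-hour gap → hour 20) depends on it, job 3 must finish by hour 20. Backing off its 9-hour duration gives a latest start of hour 11.
Job 2 feeds job 3 (must start by hour 11); job 6 (must start by hour 32, minus 2-hour gap → hour 30). Taking the minimum, job 2 must finish by hour 11 and start by 11 − 2 = hour 9.
Job 1 has several dependents: job 2 (must start by hour 9); job 3 (must start by hour 11). The earliest of those limits is hour 9, so job 1 must start by 9 − 8 = hour 1.

1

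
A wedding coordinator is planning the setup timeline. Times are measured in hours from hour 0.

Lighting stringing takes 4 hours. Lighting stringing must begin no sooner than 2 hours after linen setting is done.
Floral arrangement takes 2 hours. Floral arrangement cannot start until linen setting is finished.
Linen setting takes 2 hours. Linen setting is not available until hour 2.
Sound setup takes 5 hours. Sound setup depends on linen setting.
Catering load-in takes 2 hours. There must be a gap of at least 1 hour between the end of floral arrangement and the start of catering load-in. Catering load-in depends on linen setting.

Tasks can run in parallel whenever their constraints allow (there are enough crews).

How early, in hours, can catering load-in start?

Linen setting cannot begin until its own release at hour 2. It runs from hour 2 to 2 + 2 = hour 4.
After linen setting (finishes hour 4), floral arrangement can start at hour 4 and finishes at hour 6.
Catering load-in waits on floral arrangement (finishes hour 6, plus 1-hour gap → hour 7); linen setting (finishes hour 4). The latest of these is hour 7, which is the earliest catering load-in can start.

7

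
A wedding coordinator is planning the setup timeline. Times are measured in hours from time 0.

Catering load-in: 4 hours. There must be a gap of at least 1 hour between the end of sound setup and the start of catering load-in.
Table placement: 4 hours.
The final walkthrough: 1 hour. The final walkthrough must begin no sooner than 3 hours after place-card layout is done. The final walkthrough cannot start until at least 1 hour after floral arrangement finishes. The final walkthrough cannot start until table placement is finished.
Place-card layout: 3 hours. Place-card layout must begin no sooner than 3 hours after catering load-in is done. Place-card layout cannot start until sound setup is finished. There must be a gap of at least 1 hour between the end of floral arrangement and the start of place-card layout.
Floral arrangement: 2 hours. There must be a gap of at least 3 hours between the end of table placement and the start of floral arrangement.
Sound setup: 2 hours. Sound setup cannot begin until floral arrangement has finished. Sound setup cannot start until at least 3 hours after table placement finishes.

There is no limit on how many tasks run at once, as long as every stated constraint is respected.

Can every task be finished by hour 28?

Table placement has no prerequisites, so it starts at hour 0 and finishes at hour 4.
Floral arrangement waits on table placement (finishes hour 4, plus 3-hour gap → hour 7), so it starts at hour 7 and finishes at 7 + 2 = hour 9.
For sound setup: floral arrangement (finishes hour 9); table placement (finishes hour 4, plus 3-hour gap → hour 7). Taking the maximum gives a start of hour 9, and it finishes at 9 + 2 = hour 11.
Catering load-in waits on sound setup (finishes hour 11, plus 1-hour gap → hour 12), so it starts at hour 12 and finishes at 12 + 4 = hour 16.
Place-card layout cannot start until catering load-in (finishes hour 16, plus 3-hour gap → hour 19); sound setup (finishes hour 11); floral arrangement (finishes hour 9, plus 1-hour gap → hour 10). The controlling bound is hour 19, so place-card layout finishes at 19 + 3 = hour 22.
For the final walkthrough: place-card layout (finishes hour 22, plus 3-hour gap → hour 25); floral arrangement (finishes hour 9, plus 1-hour gap → hour 10); table placement (finishes hour 4). Taking the maximum gives a start of hour 25, and it finishes at 25 + 1 = hour 26.
Every task is finished by hour 26, which is no later than the deadline of 28, so the schedule is feasible.

Yes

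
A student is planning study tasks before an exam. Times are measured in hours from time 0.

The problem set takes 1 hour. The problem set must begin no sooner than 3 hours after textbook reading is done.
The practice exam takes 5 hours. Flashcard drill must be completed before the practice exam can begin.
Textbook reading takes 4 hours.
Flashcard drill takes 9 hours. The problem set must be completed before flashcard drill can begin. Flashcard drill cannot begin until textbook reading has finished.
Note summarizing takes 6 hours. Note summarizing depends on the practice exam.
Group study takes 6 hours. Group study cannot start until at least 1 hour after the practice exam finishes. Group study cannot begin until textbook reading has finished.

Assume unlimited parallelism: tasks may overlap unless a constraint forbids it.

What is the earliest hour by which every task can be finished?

29

Textbook reading can start immediately at hour 0; it finishes at hour 4.
The problem set waits on textbook reading (finishes hour 4, plus 3-hour gap → hour 7), so it starts at hour 7 and finishes at 7 + 1 = hour 8.
Flashcard drill needs all of the problem set (finishes hour 8); textbook reading (finishes hour 4). That puts its earliest start at hour 8; it finishes at 8 + 9 = hour 17.
The practice exam cannot begin until flashcard drill (finishes hour 17). It runs from hour 17 to 17 + 5 = hour 22.
Note summarizing cannot begin until the practice exam (finishes hour 22). It runs from hour 22 to 22 + 6 = hour 28.
Group study cannot start until the practice exam (finishes hour 22, plus 1-hour gap → hour 23); textbook reading (finishes hour 4). The controlling bound is hour 23, so group study finishes at 23 + 6 = hour 29.
All tasks are finished once the last one completes. Finish times: Textbook reading at 4, The problem set at 8, Flashcard drill at 17, The practice exam at 22, Group study at 29, Note summarizing at 28. The latest is hour 29.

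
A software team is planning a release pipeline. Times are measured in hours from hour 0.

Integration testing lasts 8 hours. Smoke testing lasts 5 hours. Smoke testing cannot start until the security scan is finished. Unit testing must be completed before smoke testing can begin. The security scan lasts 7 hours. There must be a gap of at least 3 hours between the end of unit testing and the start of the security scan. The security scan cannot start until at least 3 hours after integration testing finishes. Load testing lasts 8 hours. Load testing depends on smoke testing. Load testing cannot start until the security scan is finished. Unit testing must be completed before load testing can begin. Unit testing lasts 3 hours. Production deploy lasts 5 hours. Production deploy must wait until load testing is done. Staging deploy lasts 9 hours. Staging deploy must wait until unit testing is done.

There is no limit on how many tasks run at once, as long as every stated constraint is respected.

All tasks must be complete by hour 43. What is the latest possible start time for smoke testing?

Production deploy must finish by hour 43; it takes 5 hours, so it must start by 43 − 5 = hour 38.
Load testing has to be done before production deploy (must start by hour 38). That means finishing by hour 38, i.e. starting by 38 − 8 = hour 30.
Smoke testing has to be done before load testing (must start by hour 30). That means finishing by hour 30, i.e. starting by 30 − 5 = hour 25.

25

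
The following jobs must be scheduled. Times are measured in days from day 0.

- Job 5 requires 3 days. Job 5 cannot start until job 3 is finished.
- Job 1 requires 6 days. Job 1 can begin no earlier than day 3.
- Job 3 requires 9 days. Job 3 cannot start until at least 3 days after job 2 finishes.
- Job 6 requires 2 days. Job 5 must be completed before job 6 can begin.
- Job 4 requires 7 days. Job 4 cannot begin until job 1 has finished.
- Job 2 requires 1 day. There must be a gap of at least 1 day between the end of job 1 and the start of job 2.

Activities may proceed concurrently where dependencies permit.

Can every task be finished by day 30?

After its own release at day 3, job 1 can start at day 3 and finishes at day 9.
After job 1 (finishes day 9), job 4 can start at day 9 and finishes at day 16.
Job 2 cannot begin until job 1 (finishes day 9, plus 1-day gap → day 10). It runs from day 10 to 10 + 1 = day 11.
After job 2 (finishes day 11, plus 3-day gap → day 14), job 3 can start at day 14 and finishes at day 23.
After job 3 (finishes day 23), job 5 can start at day 23 and finishes at day 26.
Job 6 cannot begin until job 5 (finishes day 26). It runs from day 26 to 26 + 2 = day 28.
Every task is finished by day 28, which is no later than the deadline of 30, so the schedule is feasible.

Yes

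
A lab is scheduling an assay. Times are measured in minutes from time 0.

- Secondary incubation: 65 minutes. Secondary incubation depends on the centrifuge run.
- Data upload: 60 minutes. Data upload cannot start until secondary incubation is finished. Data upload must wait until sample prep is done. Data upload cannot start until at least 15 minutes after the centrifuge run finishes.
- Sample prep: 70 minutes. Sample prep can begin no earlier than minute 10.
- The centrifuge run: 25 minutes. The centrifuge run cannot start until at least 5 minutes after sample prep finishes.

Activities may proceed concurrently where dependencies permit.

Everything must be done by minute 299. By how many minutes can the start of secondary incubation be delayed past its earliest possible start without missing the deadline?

64

Sample prep waits on its own release at minute 10, so it starts at minute 10 and finishes at 10 + 70 = minute 80.
After sample prep (finishes minute 80, plus 5-minute gap → minute 85), the centrifuge run can start at minute 85 and finishes at minute 110.
Secondary incubation cannot begin until the centrifuge run (finishes minute 110). It runs from minute 110 to 110 + 65 = minute 175.

Working backward from the deadline:
Data upload has no dependents, so it just needs to finish by minute 299. Starting by 299 − 60 = minute 239 achieves that.
Since data upload (must start by minute 239) depends on it, secondary incubation must finish by minute 239. Backing off its 65-minute duration gives a latest start of minute 174.
So secondary incubation can start as early as minute 110 and as late as minute 174, giving 174 − 110 = 64 minutes of slack.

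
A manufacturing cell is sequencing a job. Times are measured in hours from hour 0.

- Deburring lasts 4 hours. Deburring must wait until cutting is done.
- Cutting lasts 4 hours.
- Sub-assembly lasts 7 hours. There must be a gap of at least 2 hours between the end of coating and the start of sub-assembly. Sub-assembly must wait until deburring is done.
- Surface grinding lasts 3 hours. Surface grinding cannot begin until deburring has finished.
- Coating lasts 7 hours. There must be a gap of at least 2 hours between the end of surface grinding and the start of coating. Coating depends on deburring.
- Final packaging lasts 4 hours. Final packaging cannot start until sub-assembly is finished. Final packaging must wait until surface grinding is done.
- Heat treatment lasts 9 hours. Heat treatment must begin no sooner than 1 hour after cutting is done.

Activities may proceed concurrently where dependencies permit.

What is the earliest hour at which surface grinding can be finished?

Nothing blocks cutting, so it runs from hour 0 to hour 4.
Deburring cannot begin until cutting (finishes hour 4). It runs from hour 4 to 4 + 4 = hour 8.
Surface grinding waits on deburring (finishes hour 8), so it starts at hour 8 and finishes at 8 + 3 = hour 11.

11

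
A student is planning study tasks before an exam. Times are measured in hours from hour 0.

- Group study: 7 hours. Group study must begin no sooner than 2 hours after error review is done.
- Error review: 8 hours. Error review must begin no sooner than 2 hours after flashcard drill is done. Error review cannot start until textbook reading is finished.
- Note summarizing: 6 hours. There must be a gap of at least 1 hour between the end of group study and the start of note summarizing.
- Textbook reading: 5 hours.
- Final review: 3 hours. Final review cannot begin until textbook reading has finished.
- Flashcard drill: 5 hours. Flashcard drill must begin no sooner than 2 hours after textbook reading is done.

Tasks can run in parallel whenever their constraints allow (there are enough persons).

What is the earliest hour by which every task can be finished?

38

Textbook reading has no prerequisites, so it starts at hour 0 and finishes at hour 5.
After textbook reading (finishes hour 5), final review can start at hour 5 and finishes at hour 8.
Flashcard drill cannot begin until textbook reading (finishes hour 5, plus 2-hour gap → hour 7). It runs from hour 7 to 7 + 5 = hour 12.
For error review: flashcard drill (finishes hour 12, plus 2-hour gap → hour 14); textbook reading (finishes hour 5). Taking the maximum gives a start of hour 14, and it finishes at 14 + 8 = hour 22.
After error review (finishes hour 22, plus 2-hour gap → hour 24), group study can start at hour 24 and finishes at hour 31.
Note summarizing waits on group study (finishes hour 31, plus 1-hour gap → hour 32), so it starts at hour 32 and finishes at 32 + 6 = hour 38.
All tasks are finished once the last one completes. Finish times: Textbook reading at 5, Flashcard drill at 12, Error review at 22, Group study at 31, Note summarizing at 38, Final review at 8. The latest is hour 38.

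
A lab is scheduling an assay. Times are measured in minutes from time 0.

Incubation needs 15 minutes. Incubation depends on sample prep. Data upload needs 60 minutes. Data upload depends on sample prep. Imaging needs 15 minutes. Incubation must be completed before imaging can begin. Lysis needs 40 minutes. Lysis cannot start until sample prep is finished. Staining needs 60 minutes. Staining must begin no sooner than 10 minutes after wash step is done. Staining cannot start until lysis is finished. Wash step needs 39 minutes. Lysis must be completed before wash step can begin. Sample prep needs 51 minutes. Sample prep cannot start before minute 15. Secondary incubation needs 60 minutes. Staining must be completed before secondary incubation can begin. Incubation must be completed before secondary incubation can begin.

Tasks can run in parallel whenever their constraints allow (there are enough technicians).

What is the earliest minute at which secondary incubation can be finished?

275

Sample prep cannot begin until its own release at minute 15. It runs from minute 15 to 15 + 51 = minute 66.
After sample prep (finishes minute 66), incubation can start at minute 66 and finishes at minute 81.
Lysis waits on sample prep (finishes minute 66), so it starts at minute 66 and finishes at 66 + 40 = minute 106.
After lysis (finishes minute 106), wash step can start at minute 106 and finishes at minute 145.
For staining: wash step (finishes minute 145, plus 10-minute gap → minute 155); lysis (finishes minute 106). Taking the maximum gives a start of minute 155, and it finishes at 155 + 60 = minute 215.
Secondary incubation cannot start until staining (finishes minute 215); incubation (finishes minute 81). The controlling bound is minute 215, so secondary incubation finishes at 215 + 60 = minute 275.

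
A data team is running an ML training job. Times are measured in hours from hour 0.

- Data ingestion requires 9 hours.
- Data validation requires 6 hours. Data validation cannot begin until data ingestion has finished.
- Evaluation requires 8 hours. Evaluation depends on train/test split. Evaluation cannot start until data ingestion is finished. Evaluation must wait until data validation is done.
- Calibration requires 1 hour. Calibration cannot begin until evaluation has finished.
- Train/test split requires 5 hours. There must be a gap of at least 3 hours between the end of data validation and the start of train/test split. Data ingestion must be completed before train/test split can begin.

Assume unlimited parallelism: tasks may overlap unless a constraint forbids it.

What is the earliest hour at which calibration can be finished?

32

Nothing blocks data ingestion, so it runs from hour 0 to hour 9.
After data ingestion (finishes hour 9), data validation can start at hour 9 and finishes at hour 15.
Train/test split needs all of data validation (finishes hour 15, plus 3-hour gap → hour 18); data ingestion (finishes hour 9). That puts its earliest start at hour 18; it finishes at 18 + 5 = hour 23.
Evaluation has to wait for train/test split (finishes hour 23); data ingestion (finishes hour 9); data validation (finishes hour 15). The latest of these is hour 23, so evaluation runs hour 23 to 23 + 8 = hour 31.
Calibration waits on evaluation (finishes hour 31), so it starts at hour 31 and finishes at 31 + 1 = hour 32.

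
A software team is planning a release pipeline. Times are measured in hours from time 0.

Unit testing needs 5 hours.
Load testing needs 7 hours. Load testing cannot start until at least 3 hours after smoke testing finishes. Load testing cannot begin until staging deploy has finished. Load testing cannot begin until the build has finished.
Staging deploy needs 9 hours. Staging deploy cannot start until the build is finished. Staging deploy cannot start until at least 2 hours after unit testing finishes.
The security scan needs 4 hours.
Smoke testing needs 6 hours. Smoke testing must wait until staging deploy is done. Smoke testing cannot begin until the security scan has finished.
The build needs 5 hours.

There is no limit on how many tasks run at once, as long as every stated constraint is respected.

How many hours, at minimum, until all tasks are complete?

32

The security scan has no prerequisites, so it starts at hour 0 and finishes at hour 4.
Unit testing has no prerequisites, so it starts at hour 0 and finishes at hour 5.
The build has no prerequisites, so it starts at hour 0 and finishes at hour 5.
Staging deploy cannot start until the build (finishes hour 5); unit testing (finishes hour 5, plus 2-hour gap → hour 7). The controlling bound is hour 7, so staging deploy finishes at 7 + 9 = hour 16.
Smoke testing has to wait for staging deploy (finishes hour 16); the security scan (finishes hour 4). The latest of these is hour 16, so smoke testing runs hour 16 to 16 + 6 = hour 22.
Load testing cannot start until smoke testing (finishes hour 22, plus 3-hour gap → hour 25); staging deploy (finishes hour 16); the build (finishes hour 5). The controlling bound is hour 25, so load testing finishes at 25 + 7 = hour 32.
All tasks are finished once the last one completes. Finish times: The build at 5, Unit testing at 5, The security scan at 4, Staging deploy at 16, Smoke testing at 22, Load testing at 32. The latest is hour 32.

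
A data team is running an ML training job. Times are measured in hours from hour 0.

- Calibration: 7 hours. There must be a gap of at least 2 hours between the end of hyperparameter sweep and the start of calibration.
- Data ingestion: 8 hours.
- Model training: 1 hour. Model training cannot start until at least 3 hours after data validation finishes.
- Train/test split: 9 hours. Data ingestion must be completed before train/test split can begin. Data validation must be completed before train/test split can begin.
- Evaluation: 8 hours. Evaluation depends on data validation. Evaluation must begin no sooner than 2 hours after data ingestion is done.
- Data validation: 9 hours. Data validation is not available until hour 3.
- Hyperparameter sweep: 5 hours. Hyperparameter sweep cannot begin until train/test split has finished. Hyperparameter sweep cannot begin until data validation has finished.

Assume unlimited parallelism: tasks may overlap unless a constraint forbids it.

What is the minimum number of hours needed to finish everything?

35

Data validation cannot begin until its own release at hour 3. It runs from hour 3 to 3 + 9 = hour 12.
Model training waits on data validation (finishes hour 12, plus 3-hour gap → hour 15), so it starts at hour 15 and finishes at 15 + 1 = hour 16.
Data ingestion can start immediately at hour 0; it finishes at hour 8.
Evaluation has to wait for data validation (finishes hour 12); data ingestion (finishes hour 8, plus 2-hour gap → hour 10). The latest of these is hour 12, so evaluation runs hour 12 to 12 + 8 = hour 20.
Train/test split needs all of data ingestion (finishes hour 8); data validation (finishes hour 12). That puts its earliest start at hour 12; it finishes at 12 + 9 = hour 21.
Hyperparameter sweep has to wait for train/test split (finishes hour 21); data validation (finishes hour 12). The latest of these is hour 21, so hyperparameter sweep runs hour 21 to 21 + 5 = hour 26.
Calibration waits on hyperparameter sweep (finishes hour 26, plus 2-hour gap → hour 28), so it starts at hour 28 and finishes at 28 + 7 = hour 35.
All tasks are finished once the last one completes. Finish times: Data ingestion at 8, Data validation at 12, Train/test split at 21, Hyperparameter sweep at 26, Model training at 16, Evaluation at 20, Calibration at 35. The latest is hour 35.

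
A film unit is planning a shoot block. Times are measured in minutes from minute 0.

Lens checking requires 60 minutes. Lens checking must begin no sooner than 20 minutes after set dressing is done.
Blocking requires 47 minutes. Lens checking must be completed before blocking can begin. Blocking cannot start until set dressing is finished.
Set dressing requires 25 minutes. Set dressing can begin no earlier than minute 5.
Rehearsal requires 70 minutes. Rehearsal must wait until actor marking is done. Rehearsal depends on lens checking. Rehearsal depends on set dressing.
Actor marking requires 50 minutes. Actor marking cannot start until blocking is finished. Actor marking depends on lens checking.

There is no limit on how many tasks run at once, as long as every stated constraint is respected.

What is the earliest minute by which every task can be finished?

After its own release at minute 5, set dressing can start at minute 5 and finishes at minute 30.
Lens checking cannot begin until set dressing (finishes minute 30, plus 20-minute gap → minute 50). It runs from minute 50 to 50 + 60 = minute 110.
Blocking has to wait for lens checking (finishes minute 110); set dressing (finishes minute 30). The latest of these is minute 110, so blocking runs minute 110 to 110 + 47 = minute 157.
Actor marking needs all of blocking (finishes minute 157); lens checking (finishes minute 110). That puts its earliest start at minute 157; it finishes at 157 + 50 = minute 207.
Rehearsal cannot start until actor marking (finishes minute 207); lens checking (finishes minute 110); set dressing (finishes minute 30). The controlling bound is minute 207, so rehearsal finishes at 207 + 70 = minute 277.
All tasks are finished once the last one completes. Finish times: Set dressing at 30, Lens checking at 110, Blocking at 157, Actor marking at 207, Rehearsal at 277. The latest is minute 277.

277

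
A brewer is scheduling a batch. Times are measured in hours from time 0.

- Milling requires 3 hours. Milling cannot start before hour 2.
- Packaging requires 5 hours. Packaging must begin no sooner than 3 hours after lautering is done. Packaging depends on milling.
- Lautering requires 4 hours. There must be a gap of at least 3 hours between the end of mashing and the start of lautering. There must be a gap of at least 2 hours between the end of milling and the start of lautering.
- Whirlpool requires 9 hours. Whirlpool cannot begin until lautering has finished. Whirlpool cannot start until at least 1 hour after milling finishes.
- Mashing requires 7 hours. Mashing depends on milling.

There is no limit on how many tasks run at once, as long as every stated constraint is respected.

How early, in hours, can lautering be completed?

19

Milling cannot begin until its own release at hour 2. It runs from hour 2 to 2 + 3 = hour 5.
After milling (finishes hour 5), mashing can start at hour 5 and finishes at hour 12.
Lautering cannot start until mashing (finishes hour 12, plus 3-hour gap → hour 15); milling (finishes hour 5, plus 2-hour gap → hour 7). The controlling bound is hour 15, so lautering finishes at 15 + 4 = hour 19.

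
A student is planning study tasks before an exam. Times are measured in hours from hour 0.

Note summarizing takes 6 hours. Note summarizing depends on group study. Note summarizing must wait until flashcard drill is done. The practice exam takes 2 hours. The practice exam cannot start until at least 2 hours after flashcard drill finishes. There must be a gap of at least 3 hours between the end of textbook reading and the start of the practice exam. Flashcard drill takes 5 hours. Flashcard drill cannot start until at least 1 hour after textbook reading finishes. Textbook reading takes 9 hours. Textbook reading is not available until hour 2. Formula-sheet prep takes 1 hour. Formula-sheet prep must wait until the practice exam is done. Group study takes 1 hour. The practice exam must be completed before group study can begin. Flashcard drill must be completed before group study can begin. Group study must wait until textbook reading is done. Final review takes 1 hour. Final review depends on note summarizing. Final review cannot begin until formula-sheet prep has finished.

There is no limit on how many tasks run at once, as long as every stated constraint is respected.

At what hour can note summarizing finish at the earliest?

28

After its own release at hour 2, textbook reading can start at hour 2 and finishes at hour 11.
Flashcard drill cannot begin until textbook reading (finishes hour 11, plus 1-hour gap → hour 12). It runs from hour 12 to 12 + 5 = hour 17.
For the practice exam: flashcard drill (finishes hour 17, plus 2-hour gap → hour 19); textbook reading (finishes hour 11, plus 3-hour gap → hour 14). Taking the maximum gives a start of hour 19, and it finishes at 19 + 2 = hour 21.
Group study needs all of the practice exam (finishes hour 21); flashcard drill (finishes hour 17); textbook reading (finishes hour 11). That puts its earliest start at hour 21; it finishes at 21 + 1 = hour 22.
Note summarizing cannot start until group study (finishes hour 22); flashcard drill (finishes hour 17). The controlling bound is hour 22, so note summarizing finishes at 22 + 6 = hour 28.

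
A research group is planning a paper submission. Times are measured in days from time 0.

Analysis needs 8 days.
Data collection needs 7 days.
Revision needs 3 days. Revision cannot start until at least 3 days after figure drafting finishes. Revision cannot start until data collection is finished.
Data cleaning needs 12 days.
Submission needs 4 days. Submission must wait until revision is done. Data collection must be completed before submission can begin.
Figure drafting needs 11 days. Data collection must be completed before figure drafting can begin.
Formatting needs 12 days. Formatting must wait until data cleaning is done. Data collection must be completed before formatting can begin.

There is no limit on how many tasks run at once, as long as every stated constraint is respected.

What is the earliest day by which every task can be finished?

Analysis has no prerequisites, so it starts at day 0 and finishes at day 8.
Data cleaning has no prerequisites, so it starts at day 0 and finishes at day 12.
Data collection has no prerequisites, so it starts at day 0 and finishes at day 7.
Formatting has to wait for data cleaning (finishes day 12); data collection (finishes day 7). The latest of these is day 12, so formatting runs day 12 to 12 + 12 = day 24.
Figure drafting cannot begin until data collection (finishes day 7). It runs from day 7 to 7 + 11 = day 18.
Revision cannot start until figure drafting (finishes day 18, plus 3-day gap → day 21); data collection (finishes day 7). The controlling bound is day 21, so revision finishes at 21 + 3 = day 24.
Submission cannot start until revision (finishes day 24); data collection (finishes day 7). The controlling bound is day 24, so submission finishes at 24 + 4 = day 28.
All tasks are finished once the last one completes. Finish times: Data collection at 7, Data cleaning at 12, Analysis at 8, Figure drafting at 18, Revision at 24, Formatting at 24, Submission at 28. The latest is day 28.

28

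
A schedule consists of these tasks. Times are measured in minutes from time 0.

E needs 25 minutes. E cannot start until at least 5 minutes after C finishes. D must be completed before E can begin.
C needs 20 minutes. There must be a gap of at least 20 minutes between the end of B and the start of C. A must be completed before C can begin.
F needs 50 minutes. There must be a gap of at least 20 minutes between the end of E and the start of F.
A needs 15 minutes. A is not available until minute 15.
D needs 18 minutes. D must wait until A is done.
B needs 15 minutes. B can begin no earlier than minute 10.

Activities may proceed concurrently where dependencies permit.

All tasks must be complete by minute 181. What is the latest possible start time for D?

To finish by minute 181, F (duration 50) must start no later than minute 131.
E must finish before F (must start by minute 131, minus 20-minute gap → minute 111). With a 25-minute duration, E must start by 111 − 25 = minute 86.
D feeds into E (must start by minute 86); so D must finish by minute 86 and therefore start by minute 68.

68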